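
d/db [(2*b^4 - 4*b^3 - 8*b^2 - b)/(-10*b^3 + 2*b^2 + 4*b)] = (-10*b^4 + 4*b^3 - 32*b^2 - 26*b - 15)/(2*(25*b^4 - 10*b^3 - 19*b^2 + 4*b + 4))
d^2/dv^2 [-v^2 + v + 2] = -2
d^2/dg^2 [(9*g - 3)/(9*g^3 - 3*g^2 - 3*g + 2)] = 18*(243*g^5 - 243*g^4 + 108*g^3 - 90*g^2 + 27*g + 1)/(729*g^9 - 729*g^8 - 486*g^7 + 945*g^6 - 162*g^5 - 351*g^4 + 189*g^3 + 18*g^2 - 36*g + 8)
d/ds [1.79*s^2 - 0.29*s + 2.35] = 3.58*s - 0.29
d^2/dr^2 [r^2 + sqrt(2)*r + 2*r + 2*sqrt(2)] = 2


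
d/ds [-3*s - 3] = -3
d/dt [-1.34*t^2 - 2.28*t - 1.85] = -2.68*t - 2.28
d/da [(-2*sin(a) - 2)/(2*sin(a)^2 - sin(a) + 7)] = 2*(4*sin(a) - cos(2*a) - 7)*cos(a)/(-sin(a) - cos(2*a) + 8)^2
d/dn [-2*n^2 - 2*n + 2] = -4*n - 2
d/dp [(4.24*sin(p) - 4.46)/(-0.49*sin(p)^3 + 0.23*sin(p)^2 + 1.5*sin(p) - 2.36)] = (4.1552*sin(p)^3 - 7.5314*sin(p)^2 + 2.0516*sin(p) - 3.3164)*cos(p)/(0.2401*sin(p)^6 - 0.2254*sin(p)^5 - 1.4171*sin(p)^4 + 3.0028*sin(p)^3 + 1.1644*sin(p)^2 - 7.08*sin(p) + 5.5696)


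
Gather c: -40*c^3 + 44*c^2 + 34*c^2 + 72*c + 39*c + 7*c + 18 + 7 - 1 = -40*c^3 + 78*c^2 + 118*c + 24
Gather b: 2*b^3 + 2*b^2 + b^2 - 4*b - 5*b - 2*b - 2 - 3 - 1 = 2*b^3 + 3*b^2 - 11*b - 6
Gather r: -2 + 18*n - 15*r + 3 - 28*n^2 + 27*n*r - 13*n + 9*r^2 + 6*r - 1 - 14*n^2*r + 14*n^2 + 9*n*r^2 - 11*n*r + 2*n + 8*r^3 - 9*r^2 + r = -14*n^2 + 9*n*r^2 + 7*n + 8*r^3 + r*(-14*n^2 + 16*n - 8)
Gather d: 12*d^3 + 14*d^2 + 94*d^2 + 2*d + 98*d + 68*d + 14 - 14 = 12*d^3 + 108*d^2 + 168*d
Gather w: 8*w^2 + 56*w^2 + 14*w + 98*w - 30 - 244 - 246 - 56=64*w^2 + 112*w - 576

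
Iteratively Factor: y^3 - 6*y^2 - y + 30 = (y + 2)*(y^2 - 8*y + 15) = (y - 3)*(y + 2)*(y - 5)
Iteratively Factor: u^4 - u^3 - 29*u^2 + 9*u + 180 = (u - 5)*(u^3 + 4*u^2 - 9*u - 36) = (u - 5)*(u - 3)*(u^2 + 7*u + 12) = (u - 5)*(u - 3)*(u + 4)*(u + 3)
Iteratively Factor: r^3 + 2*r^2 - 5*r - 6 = (r - 2)*(r^2 + 4*r + 3) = (r - 2)*(r + 3)*(r + 1)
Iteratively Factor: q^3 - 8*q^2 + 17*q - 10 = (q - 2)*(q^2 - 6*q + 5) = (q - 2)*(q - 1)*(q - 5)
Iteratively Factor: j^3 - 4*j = (j)*(j^2 - 4) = j*(j - 2)*(j + 2)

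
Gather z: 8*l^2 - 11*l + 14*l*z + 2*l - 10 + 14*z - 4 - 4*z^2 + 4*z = 8*l^2 - 9*l - 4*z^2 + z*(14*l + 18) - 14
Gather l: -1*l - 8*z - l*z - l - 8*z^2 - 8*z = l*(-z - 2) - 8*z^2 - 16*z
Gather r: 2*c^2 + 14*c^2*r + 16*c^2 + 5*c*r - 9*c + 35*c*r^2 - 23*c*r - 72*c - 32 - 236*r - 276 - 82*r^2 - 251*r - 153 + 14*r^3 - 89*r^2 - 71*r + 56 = 18*c^2 - 81*c + 14*r^3 + r^2*(35*c - 171) + r*(14*c^2 - 18*c - 558) - 405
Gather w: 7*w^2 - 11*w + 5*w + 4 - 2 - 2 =7*w^2 - 6*w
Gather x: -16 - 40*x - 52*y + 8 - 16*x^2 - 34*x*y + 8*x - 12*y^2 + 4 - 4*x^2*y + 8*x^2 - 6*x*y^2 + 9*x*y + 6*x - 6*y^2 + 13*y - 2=x^2*(-4*y - 8) + x*(-6*y^2 - 25*y - 26) - 18*y^2 - 39*y - 6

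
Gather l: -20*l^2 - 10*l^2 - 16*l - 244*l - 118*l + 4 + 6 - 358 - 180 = -30*l^2 - 378*l - 528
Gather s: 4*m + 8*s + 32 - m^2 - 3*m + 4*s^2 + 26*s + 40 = -m^2 + m + 4*s^2 + 34*s + 72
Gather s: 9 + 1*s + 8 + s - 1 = 2*s + 16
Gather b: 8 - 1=7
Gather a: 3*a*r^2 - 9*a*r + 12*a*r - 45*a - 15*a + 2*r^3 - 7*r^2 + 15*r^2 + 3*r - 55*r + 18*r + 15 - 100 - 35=a*(3*r^2 + 3*r - 60) + 2*r^3 + 8*r^2 - 34*r - 120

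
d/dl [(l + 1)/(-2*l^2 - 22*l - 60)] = (-l^2 - 11*l + (l + 1)*(2*l + 11) - 30)/(2*(l^2 + 11*l + 30)^2)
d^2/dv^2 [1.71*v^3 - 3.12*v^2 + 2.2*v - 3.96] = 10.26*v - 6.24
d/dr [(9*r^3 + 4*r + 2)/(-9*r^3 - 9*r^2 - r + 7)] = 3*(-27*r^4 + 18*r^3 + 93*r^2 + 12*r + 10)/(81*r^6 + 162*r^5 + 99*r^4 - 108*r^3 - 125*r^2 - 14*r + 49)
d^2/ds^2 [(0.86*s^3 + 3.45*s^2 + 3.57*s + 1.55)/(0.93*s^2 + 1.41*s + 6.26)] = (8.88178419700125e-16*s^5 - 7.105427357601e-15*s^4 - 9.46654799999997*s^3 - 66.9224340000001*s^2 + 89.70015*s + 195.488046)/(0.804357*s^6 + 3.658527*s^5 + 21.789621*s^4 + 52.055649*s^3 + 146.669922*s^2 + 165.763548*s + 245.314376)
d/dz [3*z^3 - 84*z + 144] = 9*z^2 - 84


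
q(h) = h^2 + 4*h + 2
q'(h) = 2*h + 4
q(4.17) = 36.07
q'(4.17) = 12.34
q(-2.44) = -1.81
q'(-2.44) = -0.88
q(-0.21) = 1.20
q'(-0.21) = 3.58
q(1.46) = 9.97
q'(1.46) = 6.92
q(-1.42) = -1.66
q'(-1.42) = 1.16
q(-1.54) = -1.79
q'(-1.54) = 0.92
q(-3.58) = 0.50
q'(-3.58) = -3.16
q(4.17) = 36.07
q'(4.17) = 12.34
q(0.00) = 2.00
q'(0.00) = 4.00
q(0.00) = 2.00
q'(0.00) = 4.00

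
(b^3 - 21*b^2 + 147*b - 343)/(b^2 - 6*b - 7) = (b^2 - 14*b + 49)/(b + 1)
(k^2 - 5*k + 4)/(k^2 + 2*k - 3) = (k - 4)/(k + 3)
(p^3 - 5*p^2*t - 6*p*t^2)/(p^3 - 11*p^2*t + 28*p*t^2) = (p^2 - 5*p*t - 6*t^2)/(p^2 - 11*p*t + 28*t^2)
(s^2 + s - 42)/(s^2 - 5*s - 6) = (s + 7)/(s + 1)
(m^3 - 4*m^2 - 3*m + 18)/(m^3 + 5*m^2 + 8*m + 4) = (m^2 - 6*m + 9)/(m^2 + 3*m + 2)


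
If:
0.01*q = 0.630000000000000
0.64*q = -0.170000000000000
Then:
No Solution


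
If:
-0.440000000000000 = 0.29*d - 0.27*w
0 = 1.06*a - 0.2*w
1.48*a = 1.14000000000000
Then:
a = 0.77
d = 2.28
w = 4.08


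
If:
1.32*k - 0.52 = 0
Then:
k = 0.39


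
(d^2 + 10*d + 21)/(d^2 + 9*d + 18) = (d + 7)/(d + 6)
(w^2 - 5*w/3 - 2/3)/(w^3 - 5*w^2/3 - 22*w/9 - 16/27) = 9*(w - 2)/(9*w^2 - 18*w - 16)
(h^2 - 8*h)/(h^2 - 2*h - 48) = h/(h + 6)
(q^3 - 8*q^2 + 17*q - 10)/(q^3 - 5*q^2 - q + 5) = (q - 2)/(q + 1)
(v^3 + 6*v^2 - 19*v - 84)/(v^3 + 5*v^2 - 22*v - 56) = (v + 3)/(v + 2)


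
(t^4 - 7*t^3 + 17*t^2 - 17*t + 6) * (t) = t^5 - 7*t^4 + 17*t^3 - 17*t^2 + 6*t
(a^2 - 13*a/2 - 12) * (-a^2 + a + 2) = -a^4 + 15*a^3/2 + 15*a^2/2 - 25*a - 24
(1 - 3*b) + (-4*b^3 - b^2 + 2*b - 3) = -4*b^3 - b^2 - b - 2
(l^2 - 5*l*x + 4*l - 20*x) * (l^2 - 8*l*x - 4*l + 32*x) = l^4 - 13*l^3*x + 40*l^2*x^2 - 16*l^2 + 208*l*x - 640*x^2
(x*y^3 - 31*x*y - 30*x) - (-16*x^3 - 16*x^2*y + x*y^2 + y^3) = 16*x^3 + 16*x^2*y + x*y^3 - x*y^2 - 31*x*y - 30*x - y^3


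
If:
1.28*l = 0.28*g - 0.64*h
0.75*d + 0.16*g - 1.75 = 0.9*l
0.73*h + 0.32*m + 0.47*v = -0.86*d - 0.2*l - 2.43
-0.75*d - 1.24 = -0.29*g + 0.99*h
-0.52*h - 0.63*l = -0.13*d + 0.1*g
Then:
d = 4.46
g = 5.14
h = -3.13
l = 2.69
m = -1.46875*v - 14.1310174694428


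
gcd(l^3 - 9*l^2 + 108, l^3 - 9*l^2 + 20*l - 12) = l - 6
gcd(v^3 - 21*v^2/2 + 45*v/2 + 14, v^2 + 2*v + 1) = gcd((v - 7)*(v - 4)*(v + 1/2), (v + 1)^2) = 1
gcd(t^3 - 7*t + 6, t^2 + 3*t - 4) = t - 1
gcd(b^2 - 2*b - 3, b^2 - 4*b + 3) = b - 3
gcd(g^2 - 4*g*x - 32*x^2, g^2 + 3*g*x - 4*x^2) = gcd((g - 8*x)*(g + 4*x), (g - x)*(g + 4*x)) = g + 4*x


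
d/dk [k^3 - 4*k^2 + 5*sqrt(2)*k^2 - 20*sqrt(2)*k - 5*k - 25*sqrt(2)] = 3*k^2 - 8*k + 10*sqrt(2)*k - 20*sqrt(2) - 5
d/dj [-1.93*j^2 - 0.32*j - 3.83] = -3.86*j - 0.32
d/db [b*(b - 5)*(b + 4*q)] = 3*b^2 + 8*b*q - 10*b - 20*q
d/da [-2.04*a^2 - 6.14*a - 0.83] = -4.08*a - 6.14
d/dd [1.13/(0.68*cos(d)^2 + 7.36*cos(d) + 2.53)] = (1.5368*cos(d) + 8.3168)*sin(d)/(0.68*cos(d)^2 + 7.36*cos(d) + 2.53)^2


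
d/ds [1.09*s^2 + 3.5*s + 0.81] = 2.18*s + 3.5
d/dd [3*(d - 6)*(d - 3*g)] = 6*d - 9*g - 18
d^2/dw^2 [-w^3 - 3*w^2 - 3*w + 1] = -6*w - 6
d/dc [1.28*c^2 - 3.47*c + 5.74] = 2.56*c - 3.47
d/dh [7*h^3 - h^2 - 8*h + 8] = 21*h^2 - 2*h - 8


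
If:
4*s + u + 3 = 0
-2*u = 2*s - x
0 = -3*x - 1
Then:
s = -17/18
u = 7/9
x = -1/3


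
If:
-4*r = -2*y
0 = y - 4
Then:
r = 2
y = 4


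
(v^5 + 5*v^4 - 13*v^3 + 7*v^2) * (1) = v^5 + 5*v^4 - 13*v^3 + 7*v^2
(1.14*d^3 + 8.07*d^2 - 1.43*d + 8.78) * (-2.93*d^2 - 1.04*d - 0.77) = -3.3402*d^5 - 24.8307*d^4 - 5.0807*d^3 - 30.4521*d^2 - 8.0301*d - 6.7606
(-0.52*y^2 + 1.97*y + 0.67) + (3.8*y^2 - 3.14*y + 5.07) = 3.28*y^2 - 1.17*y + 5.74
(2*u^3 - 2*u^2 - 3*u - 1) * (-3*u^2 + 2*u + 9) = -6*u^5 + 10*u^4 + 23*u^3 - 21*u^2 - 29*u - 9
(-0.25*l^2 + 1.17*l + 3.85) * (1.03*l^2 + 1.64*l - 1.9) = -0.2575*l^4 + 0.7951*l^3 + 6.3593*l^2 + 4.091*l - 7.315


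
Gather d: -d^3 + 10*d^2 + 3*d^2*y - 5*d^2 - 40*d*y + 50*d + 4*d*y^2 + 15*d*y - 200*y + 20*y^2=-d^3 + d^2*(3*y + 5) + d*(4*y^2 - 25*y + 50) + 20*y^2 - 200*y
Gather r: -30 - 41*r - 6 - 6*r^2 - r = -6*r^2 - 42*r - 36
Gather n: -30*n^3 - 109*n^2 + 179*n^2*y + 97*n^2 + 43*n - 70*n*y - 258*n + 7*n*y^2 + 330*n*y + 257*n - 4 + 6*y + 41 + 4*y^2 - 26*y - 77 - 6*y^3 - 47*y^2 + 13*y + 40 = -30*n^3 + n^2*(179*y - 12) + n*(7*y^2 + 260*y + 42) - 6*y^3 - 43*y^2 - 7*y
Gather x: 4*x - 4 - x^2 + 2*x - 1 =-x^2 + 6*x - 5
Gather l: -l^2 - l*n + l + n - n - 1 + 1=-l^2 + l*(1 - n)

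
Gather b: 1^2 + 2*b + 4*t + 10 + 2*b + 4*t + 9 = 4*b + 8*t + 20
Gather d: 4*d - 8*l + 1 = 4*d - 8*l + 1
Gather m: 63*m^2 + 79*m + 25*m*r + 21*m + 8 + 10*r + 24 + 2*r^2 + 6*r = 63*m^2 + m*(25*r + 100) + 2*r^2 + 16*r + 32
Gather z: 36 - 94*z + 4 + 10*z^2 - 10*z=10*z^2 - 104*z + 40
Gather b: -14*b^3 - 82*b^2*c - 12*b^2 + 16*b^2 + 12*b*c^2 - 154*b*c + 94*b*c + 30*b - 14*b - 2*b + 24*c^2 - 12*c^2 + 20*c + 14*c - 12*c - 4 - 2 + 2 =-14*b^3 + b^2*(4 - 82*c) + b*(12*c^2 - 60*c + 14) + 12*c^2 + 22*c - 4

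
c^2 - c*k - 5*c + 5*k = (c - 5)*(c - k)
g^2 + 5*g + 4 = (g + 1)*(g + 4)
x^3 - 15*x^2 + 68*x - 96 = (x - 8)*(x - 4)*(x - 3)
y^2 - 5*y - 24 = (y - 8)*(y + 3)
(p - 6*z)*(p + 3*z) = p^2 - 3*p*z - 18*z^2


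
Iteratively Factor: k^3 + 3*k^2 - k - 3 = (k + 1)*(k^2 + 2*k - 3) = (k - 1)*(k + 1)*(k + 3)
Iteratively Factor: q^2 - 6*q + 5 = (q - 5)*(q - 1)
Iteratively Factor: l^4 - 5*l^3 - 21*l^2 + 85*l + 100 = (l + 1)*(l^3 - 6*l^2 - 15*l + 100) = (l - 5)*(l + 1)*(l^2 - l - 20) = (l - 5)*(l + 1)*(l + 4)*(l - 5)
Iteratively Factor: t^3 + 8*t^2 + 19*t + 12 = (t + 1)*(t^2 + 7*t + 12) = (t + 1)*(t + 4)*(t + 3)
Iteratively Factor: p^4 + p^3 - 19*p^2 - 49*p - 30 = (p + 2)*(p^3 - p^2 - 17*p - 15) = (p + 1)*(p + 2)*(p^2 - 2*p - 15) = (p + 1)*(p + 2)*(p + 3)*(p - 5)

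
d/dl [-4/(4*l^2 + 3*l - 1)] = 4*(8*l + 3)/(4*l^2 + 3*l - 1)^2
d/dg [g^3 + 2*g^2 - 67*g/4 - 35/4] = 3*g^2 + 4*g - 67/4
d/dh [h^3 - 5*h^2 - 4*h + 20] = 3*h^2 - 10*h - 4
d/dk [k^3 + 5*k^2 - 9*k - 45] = 3*k^2 + 10*k - 9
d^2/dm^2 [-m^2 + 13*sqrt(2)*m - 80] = -2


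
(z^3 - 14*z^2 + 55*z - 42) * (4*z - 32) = 4*z^4 - 88*z^3 + 668*z^2 - 1928*z + 1344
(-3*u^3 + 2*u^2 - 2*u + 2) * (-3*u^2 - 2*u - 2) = 9*u^5 + 8*u^3 - 6*u^2 - 4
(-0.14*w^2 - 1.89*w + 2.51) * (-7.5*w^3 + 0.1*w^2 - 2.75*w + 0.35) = 1.05*w^5 + 14.161*w^4 - 18.629*w^3 + 5.3995*w^2 - 7.564*w + 0.8785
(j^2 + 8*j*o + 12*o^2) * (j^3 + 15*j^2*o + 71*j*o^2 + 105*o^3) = j^5 + 23*j^4*o + 203*j^3*o^2 + 853*j^2*o^3 + 1692*j*o^4 + 1260*o^5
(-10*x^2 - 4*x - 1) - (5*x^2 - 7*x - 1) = -15*x^2 + 3*x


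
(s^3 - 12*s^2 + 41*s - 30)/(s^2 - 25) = (s^2 - 7*s + 6)/(s + 5)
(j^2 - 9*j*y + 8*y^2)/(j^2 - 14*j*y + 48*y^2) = (-j + y)/(-j + 6*y)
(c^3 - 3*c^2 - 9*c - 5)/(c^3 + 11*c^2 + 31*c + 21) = (c^2 - 4*c - 5)/(c^2 + 10*c + 21)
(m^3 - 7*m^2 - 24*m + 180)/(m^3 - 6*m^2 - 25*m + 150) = (m - 6)/(m - 5)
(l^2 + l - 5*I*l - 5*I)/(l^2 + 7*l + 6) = (l - 5*I)/(l + 6)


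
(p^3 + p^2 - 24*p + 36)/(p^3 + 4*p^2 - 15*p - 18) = (p - 2)/(p + 1)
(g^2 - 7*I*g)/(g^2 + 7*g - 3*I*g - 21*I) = g*(g - 7*I)/(g^2 + g*(7 - 3*I) - 21*I)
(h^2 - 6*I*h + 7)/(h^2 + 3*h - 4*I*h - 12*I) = (h^2 - 6*I*h + 7)/(h^2 + h*(3 - 4*I) - 12*I)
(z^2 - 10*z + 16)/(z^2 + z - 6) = (z - 8)/(z + 3)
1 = 1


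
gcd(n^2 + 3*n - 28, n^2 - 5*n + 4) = n - 4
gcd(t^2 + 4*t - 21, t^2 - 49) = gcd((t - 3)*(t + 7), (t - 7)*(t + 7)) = t + 7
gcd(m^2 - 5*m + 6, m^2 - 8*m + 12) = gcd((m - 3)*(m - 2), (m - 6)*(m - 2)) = m - 2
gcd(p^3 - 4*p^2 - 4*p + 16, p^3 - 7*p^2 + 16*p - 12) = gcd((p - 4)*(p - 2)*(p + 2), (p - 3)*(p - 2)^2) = p - 2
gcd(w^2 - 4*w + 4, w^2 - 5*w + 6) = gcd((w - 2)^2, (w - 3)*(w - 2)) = w - 2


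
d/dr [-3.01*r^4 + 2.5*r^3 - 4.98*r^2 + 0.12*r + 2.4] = -12.04*r^3 + 7.5*r^2 - 9.96*r + 0.12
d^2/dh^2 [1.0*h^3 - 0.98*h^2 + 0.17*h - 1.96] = 6.0*h - 1.96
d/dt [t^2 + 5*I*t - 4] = 2*t + 5*I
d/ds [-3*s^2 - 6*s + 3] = -6*s - 6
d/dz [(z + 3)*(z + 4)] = 2*z + 7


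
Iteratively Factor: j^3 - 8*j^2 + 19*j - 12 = (j - 1)*(j^2 - 7*j + 12) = (j - 4)*(j - 1)*(j - 3)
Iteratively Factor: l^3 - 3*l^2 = (l)*(l^2 - 3*l) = l*(l - 3)*(l)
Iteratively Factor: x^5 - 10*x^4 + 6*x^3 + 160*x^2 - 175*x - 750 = (x + 3)*(x^4 - 13*x^3 + 45*x^2 + 25*x - 250) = (x - 5)*(x + 3)*(x^3 - 8*x^2 + 5*x + 50) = (x - 5)*(x + 2)*(x + 3)*(x^2 - 10*x + 25) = (x - 5)^2*(x + 2)*(x + 3)*(x - 5)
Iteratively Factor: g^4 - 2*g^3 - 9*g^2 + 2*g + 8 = (g + 2)*(g^3 - 4*g^2 - g + 4) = (g - 1)*(g + 2)*(g^2 - 3*g - 4) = (g - 4)*(g - 1)*(g + 2)*(g + 1)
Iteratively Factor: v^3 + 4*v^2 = (v)*(v^2 + 4*v) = v*(v + 4)*(v)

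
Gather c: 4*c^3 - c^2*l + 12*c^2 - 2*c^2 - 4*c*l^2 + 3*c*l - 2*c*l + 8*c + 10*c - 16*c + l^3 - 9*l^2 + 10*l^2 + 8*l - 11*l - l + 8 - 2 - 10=4*c^3 + c^2*(10 - l) + c*(-4*l^2 + l + 2) + l^3 + l^2 - 4*l - 4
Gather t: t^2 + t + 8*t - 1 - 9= t^2 + 9*t - 10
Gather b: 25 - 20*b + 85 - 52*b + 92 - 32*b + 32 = 234 - 104*b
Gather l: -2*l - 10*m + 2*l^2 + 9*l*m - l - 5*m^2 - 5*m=2*l^2 + l*(9*m - 3) - 5*m^2 - 15*m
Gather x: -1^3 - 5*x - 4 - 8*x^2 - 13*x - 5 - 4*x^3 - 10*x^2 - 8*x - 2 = -4*x^3 - 18*x^2 - 26*x - 12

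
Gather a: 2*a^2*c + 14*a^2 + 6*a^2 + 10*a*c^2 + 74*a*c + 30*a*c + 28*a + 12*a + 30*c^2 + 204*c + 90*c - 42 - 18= a^2*(2*c + 20) + a*(10*c^2 + 104*c + 40) + 30*c^2 + 294*c - 60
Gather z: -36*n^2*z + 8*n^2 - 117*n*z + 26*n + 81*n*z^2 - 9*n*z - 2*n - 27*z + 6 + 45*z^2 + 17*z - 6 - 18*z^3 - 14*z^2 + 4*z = 8*n^2 + 24*n - 18*z^3 + z^2*(81*n + 31) + z*(-36*n^2 - 126*n - 6)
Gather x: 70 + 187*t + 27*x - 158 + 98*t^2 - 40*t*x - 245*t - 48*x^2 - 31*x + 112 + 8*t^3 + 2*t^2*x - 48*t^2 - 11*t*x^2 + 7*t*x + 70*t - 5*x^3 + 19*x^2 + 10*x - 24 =8*t^3 + 50*t^2 + 12*t - 5*x^3 + x^2*(-11*t - 29) + x*(2*t^2 - 33*t + 6)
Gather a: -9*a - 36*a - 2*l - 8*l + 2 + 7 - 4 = -45*a - 10*l + 5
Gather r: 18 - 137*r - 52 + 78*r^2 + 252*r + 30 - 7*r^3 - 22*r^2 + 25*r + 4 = -7*r^3 + 56*r^2 + 140*r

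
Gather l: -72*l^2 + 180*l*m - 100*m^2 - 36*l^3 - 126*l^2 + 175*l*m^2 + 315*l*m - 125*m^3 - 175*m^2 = -36*l^3 - 198*l^2 + l*(175*m^2 + 495*m) - 125*m^3 - 275*m^2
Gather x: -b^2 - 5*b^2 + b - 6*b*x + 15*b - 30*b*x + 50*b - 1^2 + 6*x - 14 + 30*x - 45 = -6*b^2 + 66*b + x*(36 - 36*b) - 60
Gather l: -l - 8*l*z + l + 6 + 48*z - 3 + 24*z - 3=-8*l*z + 72*z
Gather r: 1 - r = 1 - r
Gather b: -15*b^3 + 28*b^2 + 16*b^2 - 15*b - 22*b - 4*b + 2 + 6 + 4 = -15*b^3 + 44*b^2 - 41*b + 12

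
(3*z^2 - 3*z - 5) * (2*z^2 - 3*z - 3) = 6*z^4 - 15*z^3 - 10*z^2 + 24*z + 15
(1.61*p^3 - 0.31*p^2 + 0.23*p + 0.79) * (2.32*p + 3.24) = 3.7352*p^4 + 4.4972*p^3 - 0.4708*p^2 + 2.578*p + 2.5596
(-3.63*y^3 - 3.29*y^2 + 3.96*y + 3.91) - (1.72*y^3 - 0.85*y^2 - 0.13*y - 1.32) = -5.35*y^3 - 2.44*y^2 + 4.09*y + 5.23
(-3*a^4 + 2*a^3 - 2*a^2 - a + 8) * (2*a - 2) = -6*a^5 + 10*a^4 - 8*a^3 + 2*a^2 + 18*a - 16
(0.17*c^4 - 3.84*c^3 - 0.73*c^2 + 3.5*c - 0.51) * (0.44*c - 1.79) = 0.0748*c^5 - 1.9939*c^4 + 6.5524*c^3 + 2.8467*c^2 - 6.4894*c + 0.9129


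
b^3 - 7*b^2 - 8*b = b*(b - 8)*(b + 1)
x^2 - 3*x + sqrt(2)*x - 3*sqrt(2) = (x - 3)*(x + sqrt(2))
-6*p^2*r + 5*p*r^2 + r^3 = r*(-p + r)*(6*p + r)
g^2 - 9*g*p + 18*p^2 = (g - 6*p)*(g - 3*p)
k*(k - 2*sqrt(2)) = k^2 - 2*sqrt(2)*k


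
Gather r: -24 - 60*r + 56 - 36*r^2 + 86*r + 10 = -36*r^2 + 26*r + 42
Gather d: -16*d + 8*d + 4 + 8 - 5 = 7 - 8*d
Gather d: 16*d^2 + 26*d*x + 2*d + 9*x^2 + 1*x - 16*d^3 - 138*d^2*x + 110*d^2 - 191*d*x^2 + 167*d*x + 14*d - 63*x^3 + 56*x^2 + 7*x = -16*d^3 + d^2*(126 - 138*x) + d*(-191*x^2 + 193*x + 16) - 63*x^3 + 65*x^2 + 8*x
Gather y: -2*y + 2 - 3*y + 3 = 5 - 5*y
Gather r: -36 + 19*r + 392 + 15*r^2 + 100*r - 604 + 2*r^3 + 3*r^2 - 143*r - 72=2*r^3 + 18*r^2 - 24*r - 320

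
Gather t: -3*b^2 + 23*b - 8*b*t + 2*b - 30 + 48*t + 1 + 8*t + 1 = -3*b^2 + 25*b + t*(56 - 8*b) - 28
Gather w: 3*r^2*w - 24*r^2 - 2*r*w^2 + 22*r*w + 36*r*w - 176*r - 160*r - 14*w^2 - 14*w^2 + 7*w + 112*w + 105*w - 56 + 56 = -24*r^2 - 336*r + w^2*(-2*r - 28) + w*(3*r^2 + 58*r + 224)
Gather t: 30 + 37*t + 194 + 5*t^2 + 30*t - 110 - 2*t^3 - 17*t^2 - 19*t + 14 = -2*t^3 - 12*t^2 + 48*t + 128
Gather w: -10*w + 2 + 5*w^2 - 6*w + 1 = 5*w^2 - 16*w + 3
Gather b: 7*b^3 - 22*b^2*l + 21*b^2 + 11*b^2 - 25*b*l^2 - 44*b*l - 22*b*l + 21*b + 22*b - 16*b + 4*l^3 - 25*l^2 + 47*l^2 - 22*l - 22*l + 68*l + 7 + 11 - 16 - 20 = 7*b^3 + b^2*(32 - 22*l) + b*(-25*l^2 - 66*l + 27) + 4*l^3 + 22*l^2 + 24*l - 18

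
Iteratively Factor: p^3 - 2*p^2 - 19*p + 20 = (p - 1)*(p^2 - p - 20) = (p - 5)*(p - 1)*(p + 4)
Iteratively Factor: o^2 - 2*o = (o - 2)*(o)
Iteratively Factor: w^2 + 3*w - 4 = (w + 4)*(w - 1)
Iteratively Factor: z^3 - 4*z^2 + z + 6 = (z - 2)*(z^2 - 2*z - 3) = (z - 2)*(z + 1)*(z - 3)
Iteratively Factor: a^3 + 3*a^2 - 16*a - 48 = (a - 4)*(a^2 + 7*a + 12) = (a - 4)*(a + 4)*(a + 3)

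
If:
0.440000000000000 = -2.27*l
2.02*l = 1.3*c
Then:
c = -0.30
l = -0.19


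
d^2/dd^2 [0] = 0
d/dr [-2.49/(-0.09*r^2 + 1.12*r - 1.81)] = (2.7888 - 0.4482*r)/(0.09*r^2 - 1.12*r + 1.81)^2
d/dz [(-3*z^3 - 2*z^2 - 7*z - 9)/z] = -6*z - 2 + 9/z^2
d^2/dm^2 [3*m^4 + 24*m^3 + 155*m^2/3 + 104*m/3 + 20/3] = 36*m^2 + 144*m + 310/3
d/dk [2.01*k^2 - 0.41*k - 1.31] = 4.02*k - 0.41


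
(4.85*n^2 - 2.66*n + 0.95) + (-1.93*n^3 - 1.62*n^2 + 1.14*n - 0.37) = -1.93*n^3 + 3.23*n^2 - 1.52*n + 0.58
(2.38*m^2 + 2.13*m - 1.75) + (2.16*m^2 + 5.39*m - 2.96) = 4.54*m^2 + 7.52*m - 4.71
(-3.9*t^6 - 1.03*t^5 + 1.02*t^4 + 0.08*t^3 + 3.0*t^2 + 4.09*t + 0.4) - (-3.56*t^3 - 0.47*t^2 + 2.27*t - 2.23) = -3.9*t^6 - 1.03*t^5 + 1.02*t^4 + 3.64*t^3 + 3.47*t^2 + 1.82*t + 2.63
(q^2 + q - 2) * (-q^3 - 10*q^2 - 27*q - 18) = -q^5 - 11*q^4 - 35*q^3 - 25*q^2 + 36*q + 36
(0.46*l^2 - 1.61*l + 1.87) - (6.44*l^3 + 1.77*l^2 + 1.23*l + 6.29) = -6.44*l^3 - 1.31*l^2 - 2.84*l - 4.42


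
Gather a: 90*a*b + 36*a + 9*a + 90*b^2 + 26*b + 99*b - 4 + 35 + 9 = a*(90*b + 45) + 90*b^2 + 125*b + 40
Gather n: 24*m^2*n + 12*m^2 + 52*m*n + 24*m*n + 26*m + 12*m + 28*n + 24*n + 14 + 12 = 12*m^2 + 38*m + n*(24*m^2 + 76*m + 52) + 26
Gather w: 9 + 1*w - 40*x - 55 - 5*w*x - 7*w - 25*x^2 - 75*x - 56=w*(-5*x - 6) - 25*x^2 - 115*x - 102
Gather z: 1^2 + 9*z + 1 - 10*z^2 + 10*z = -10*z^2 + 19*z + 2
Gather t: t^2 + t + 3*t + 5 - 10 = t^2 + 4*t - 5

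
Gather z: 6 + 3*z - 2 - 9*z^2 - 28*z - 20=-9*z^2 - 25*z - 16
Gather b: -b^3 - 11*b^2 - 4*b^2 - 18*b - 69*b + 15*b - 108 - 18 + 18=-b^3 - 15*b^2 - 72*b - 108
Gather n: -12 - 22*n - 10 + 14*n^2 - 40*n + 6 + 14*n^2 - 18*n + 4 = 28*n^2 - 80*n - 12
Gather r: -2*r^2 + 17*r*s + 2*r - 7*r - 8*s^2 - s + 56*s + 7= -2*r^2 + r*(17*s - 5) - 8*s^2 + 55*s + 7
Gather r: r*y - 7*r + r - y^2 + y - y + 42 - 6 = r*(y - 6) - y^2 + 36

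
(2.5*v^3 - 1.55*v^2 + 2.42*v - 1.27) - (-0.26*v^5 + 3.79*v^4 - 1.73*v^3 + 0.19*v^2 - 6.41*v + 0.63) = 0.26*v^5 - 3.79*v^4 + 4.23*v^3 - 1.74*v^2 + 8.83*v - 1.9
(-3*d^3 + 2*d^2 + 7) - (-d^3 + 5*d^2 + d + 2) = -2*d^3 - 3*d^2 - d + 5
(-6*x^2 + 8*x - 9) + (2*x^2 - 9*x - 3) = -4*x^2 - x - 12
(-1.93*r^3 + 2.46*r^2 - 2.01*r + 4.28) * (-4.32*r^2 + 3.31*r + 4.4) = 8.3376*r^5 - 17.0155*r^4 + 8.3338*r^3 - 14.3187*r^2 + 5.3228*r + 18.832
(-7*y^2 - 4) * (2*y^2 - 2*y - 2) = -14*y^4 + 14*y^3 + 6*y^2 + 8*y + 8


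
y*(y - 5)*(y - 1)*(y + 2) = y^4 - 4*y^3 - 7*y^2 + 10*y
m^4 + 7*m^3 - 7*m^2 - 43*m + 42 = (m - 2)*(m - 1)*(m + 3)*(m + 7)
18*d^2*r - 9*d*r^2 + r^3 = r*(-6*d + r)*(-3*d + r)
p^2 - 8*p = p*(p - 8)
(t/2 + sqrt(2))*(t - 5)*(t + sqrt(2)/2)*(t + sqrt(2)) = t^4/2 - 5*t^3/2 + 7*sqrt(2)*t^3/4 - 35*sqrt(2)*t^2/4 + 7*t^2/2 - 35*t/2 + sqrt(2)*t - 5*sqrt(2)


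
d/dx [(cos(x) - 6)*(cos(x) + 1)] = (5 - 2*cos(x))*sin(x)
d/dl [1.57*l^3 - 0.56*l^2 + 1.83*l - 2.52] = 4.71*l^2 - 1.12*l + 1.83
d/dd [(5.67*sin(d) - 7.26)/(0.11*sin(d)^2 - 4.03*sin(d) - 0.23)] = (-0.6237*sin(d)^2 + 1.5972*sin(d) - 30.5619)*cos(d)/(0.0121*sin(d)^4 - 0.8866*sin(d)^3 + 16.1903*sin(d)^2 + 1.8538*sin(d) + 0.0529)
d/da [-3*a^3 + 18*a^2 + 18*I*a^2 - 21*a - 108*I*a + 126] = -9*a^2 + 36*a*(1 + I) - 21 - 108*I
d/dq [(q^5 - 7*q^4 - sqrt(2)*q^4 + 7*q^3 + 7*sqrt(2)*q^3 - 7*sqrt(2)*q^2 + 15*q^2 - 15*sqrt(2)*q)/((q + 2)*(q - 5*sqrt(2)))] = (3*q^6 - 22*sqrt(2)*q^5 - 6*q^5 - 5*q^4 + 56*sqrt(2)*q^4 - 32*q^3 + 238*sqrt(2)*q^3 - 284*sqrt(2)*q^2 - 320*q^2 - 300*sqrt(2)*q + 280*q + 300)/(q^4 - 10*sqrt(2)*q^3 + 4*q^3 - 40*sqrt(2)*q^2 + 54*q^2 - 40*sqrt(2)*q + 200*q + 200)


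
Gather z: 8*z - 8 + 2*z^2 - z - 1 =2*z^2 + 7*z - 9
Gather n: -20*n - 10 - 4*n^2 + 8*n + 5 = -4*n^2 - 12*n - 5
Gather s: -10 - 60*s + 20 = 10 - 60*s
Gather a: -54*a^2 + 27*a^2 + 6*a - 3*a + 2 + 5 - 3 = -27*a^2 + 3*a + 4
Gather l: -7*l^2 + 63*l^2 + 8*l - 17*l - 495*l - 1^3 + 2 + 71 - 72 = 56*l^2 - 504*l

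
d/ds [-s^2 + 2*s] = 2 - 2*s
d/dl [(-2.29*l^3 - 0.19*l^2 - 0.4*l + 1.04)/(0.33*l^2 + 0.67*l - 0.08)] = (-0.7557*l^4 - 3.0686*l^3 + 0.5543*l^2 - 0.656*l - 0.6648)/(0.1089*l^4 + 0.4422*l^3 + 0.3961*l^2 - 0.1072*l + 0.0064)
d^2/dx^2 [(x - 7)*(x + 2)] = 2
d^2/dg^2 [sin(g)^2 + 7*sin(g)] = -7*sin(g) + 2*cos(2*g)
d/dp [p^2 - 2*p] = 2*p - 2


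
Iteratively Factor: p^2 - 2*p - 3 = (p + 1)*(p - 3)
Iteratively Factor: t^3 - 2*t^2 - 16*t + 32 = (t + 4)*(t^2 - 6*t + 8) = (t - 4)*(t + 4)*(t - 2)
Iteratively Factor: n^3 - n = (n - 1)*(n^2 + n) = (n - 1)*(n + 1)*(n)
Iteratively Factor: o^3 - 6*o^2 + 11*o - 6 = (o - 1)*(o^2 - 5*o + 6) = (o - 3)*(o - 1)*(o - 2)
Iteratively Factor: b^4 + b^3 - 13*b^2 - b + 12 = (b + 4)*(b^3 - 3*b^2 - b + 3) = (b - 1)*(b + 4)*(b^2 - 2*b - 3) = (b - 3)*(b - 1)*(b + 4)*(b + 1)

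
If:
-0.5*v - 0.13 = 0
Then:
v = -0.26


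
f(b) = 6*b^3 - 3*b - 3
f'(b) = 18*b^2 - 3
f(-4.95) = -715.87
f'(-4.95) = 438.04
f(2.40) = 72.74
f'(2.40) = 100.68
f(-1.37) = -14.32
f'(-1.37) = 30.78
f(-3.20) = -190.01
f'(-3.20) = 181.32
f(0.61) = -3.47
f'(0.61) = 3.70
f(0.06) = -3.18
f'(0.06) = -2.94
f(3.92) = 346.66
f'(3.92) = 273.60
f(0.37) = -3.81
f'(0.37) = -0.54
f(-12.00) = -10335.00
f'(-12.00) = 2589.00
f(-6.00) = -1281.00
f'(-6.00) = 645.00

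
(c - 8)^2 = c^2 - 16*c + 64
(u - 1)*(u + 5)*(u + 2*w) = u^3 + 2*u^2*w + 4*u^2 + 8*u*w - 5*u - 10*w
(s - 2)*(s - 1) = s^2 - 3*s + 2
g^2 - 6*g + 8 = (g - 4)*(g - 2)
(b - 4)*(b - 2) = b^2 - 6*b + 8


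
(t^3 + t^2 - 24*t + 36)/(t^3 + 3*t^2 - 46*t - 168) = (t^2 - 5*t + 6)/(t^2 - 3*t - 28)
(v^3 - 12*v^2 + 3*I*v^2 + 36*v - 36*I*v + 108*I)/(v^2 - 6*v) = v - 6 + 3*I - 18*I/v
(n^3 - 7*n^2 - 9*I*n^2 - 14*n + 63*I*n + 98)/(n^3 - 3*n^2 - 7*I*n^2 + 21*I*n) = (n^2 - n*(7 + 2*I) + 14*I)/(n*(n - 3))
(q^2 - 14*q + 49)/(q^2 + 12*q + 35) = (q^2 - 14*q + 49)/(q^2 + 12*q + 35)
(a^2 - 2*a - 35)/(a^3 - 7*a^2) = (a + 5)/a^2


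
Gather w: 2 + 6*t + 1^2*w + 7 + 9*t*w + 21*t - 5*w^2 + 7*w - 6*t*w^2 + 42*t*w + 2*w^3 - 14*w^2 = 27*t + 2*w^3 + w^2*(-6*t - 19) + w*(51*t + 8) + 9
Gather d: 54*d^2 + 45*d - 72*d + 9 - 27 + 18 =54*d^2 - 27*d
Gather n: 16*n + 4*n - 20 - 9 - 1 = 20*n - 30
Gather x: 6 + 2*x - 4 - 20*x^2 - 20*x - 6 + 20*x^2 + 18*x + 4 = 0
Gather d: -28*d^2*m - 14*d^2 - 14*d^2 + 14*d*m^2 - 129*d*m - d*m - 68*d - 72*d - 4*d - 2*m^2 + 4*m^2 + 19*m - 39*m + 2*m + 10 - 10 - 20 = d^2*(-28*m - 28) + d*(14*m^2 - 130*m - 144) + 2*m^2 - 18*m - 20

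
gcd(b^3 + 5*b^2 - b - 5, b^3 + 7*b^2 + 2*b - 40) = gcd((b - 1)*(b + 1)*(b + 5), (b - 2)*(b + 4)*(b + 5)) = b + 5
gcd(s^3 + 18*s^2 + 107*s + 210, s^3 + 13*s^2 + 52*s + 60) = s^2 + 11*s + 30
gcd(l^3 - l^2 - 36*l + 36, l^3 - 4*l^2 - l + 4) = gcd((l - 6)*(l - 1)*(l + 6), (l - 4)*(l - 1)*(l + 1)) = l - 1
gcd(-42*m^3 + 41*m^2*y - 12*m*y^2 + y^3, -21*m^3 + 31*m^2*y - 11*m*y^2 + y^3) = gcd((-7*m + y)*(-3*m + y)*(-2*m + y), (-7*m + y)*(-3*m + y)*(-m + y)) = 21*m^2 - 10*m*y + y^2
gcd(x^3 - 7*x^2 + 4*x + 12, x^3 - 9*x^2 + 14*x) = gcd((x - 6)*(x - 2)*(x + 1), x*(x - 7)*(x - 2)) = x - 2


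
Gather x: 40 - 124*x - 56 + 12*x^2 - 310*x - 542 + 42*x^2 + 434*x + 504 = 54*x^2 - 54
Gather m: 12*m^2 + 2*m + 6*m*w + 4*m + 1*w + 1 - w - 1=12*m^2 + m*(6*w + 6)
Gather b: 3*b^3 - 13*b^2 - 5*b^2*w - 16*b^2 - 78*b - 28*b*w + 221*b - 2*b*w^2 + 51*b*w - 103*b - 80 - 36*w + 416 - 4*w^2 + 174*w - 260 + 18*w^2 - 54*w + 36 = 3*b^3 + b^2*(-5*w - 29) + b*(-2*w^2 + 23*w + 40) + 14*w^2 + 84*w + 112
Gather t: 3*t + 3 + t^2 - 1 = t^2 + 3*t + 2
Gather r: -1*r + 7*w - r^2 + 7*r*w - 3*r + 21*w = -r^2 + r*(7*w - 4) + 28*w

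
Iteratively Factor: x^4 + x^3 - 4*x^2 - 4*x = (x + 2)*(x^3 - x^2 - 2*x) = (x - 2)*(x + 2)*(x^2 + x) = (x - 2)*(x + 1)*(x + 2)*(x)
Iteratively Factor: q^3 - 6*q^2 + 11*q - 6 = (q - 2)*(q^2 - 4*q + 3) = (q - 3)*(q - 2)*(q - 1)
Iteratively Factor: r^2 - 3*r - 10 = (r + 2)*(r - 5)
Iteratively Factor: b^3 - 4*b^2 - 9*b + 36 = (b - 3)*(b^2 - b - 12) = (b - 4)*(b - 3)*(b + 3)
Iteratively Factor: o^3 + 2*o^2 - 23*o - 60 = (o + 3)*(o^2 - o - 20) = (o + 3)*(o + 4)*(o - 5)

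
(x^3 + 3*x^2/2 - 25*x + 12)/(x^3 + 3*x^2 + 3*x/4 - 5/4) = 2*(x^2 + 2*x - 24)/(2*x^2 + 7*x + 5)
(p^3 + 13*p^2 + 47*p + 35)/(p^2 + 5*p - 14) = (p^2 + 6*p + 5)/(p - 2)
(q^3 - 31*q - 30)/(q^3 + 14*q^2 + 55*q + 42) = (q^2 - q - 30)/(q^2 + 13*q + 42)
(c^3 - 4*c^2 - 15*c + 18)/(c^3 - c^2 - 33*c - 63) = (c^2 - 7*c + 6)/(c^2 - 4*c - 21)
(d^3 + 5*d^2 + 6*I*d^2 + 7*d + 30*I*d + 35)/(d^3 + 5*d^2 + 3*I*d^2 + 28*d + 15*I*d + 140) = (d - I)/(d - 4*I)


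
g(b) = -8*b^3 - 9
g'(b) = -24*b^2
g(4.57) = -772.55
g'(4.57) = -501.24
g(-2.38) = 98.85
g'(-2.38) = -135.95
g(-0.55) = -7.67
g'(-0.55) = -7.26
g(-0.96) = -1.92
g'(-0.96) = -22.12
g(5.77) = -1545.80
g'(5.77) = -799.03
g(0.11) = -9.01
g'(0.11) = -0.29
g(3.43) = -331.83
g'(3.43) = -282.36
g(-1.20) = 4.82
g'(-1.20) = -34.56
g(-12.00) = 13815.00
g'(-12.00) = -3456.00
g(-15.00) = 26991.00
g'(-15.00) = -5400.00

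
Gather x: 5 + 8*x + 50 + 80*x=88*x + 55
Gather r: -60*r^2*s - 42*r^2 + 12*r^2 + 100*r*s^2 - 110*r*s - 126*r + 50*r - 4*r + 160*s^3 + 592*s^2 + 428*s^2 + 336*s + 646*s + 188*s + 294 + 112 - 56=r^2*(-60*s - 30) + r*(100*s^2 - 110*s - 80) + 160*s^3 + 1020*s^2 + 1170*s + 350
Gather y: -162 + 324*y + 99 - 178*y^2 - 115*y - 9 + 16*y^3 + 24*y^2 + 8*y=16*y^3 - 154*y^2 + 217*y - 72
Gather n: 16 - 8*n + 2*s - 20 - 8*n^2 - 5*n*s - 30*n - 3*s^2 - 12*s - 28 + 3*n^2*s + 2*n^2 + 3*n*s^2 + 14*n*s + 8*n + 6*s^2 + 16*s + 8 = n^2*(3*s - 6) + n*(3*s^2 + 9*s - 30) + 3*s^2 + 6*s - 24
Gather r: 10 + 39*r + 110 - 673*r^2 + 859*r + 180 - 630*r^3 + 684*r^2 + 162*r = -630*r^3 + 11*r^2 + 1060*r + 300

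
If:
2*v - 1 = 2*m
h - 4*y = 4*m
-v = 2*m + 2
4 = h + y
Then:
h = 38/15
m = -5/6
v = -1/3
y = 22/15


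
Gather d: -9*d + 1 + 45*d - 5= 36*d - 4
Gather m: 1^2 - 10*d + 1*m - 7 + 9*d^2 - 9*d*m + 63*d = 9*d^2 + 53*d + m*(1 - 9*d) - 6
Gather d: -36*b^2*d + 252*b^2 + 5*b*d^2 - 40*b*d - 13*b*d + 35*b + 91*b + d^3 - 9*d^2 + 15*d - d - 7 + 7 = 252*b^2 + 126*b + d^3 + d^2*(5*b - 9) + d*(-36*b^2 - 53*b + 14)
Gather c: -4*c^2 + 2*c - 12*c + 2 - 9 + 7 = -4*c^2 - 10*c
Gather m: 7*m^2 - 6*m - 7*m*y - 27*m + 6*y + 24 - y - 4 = 7*m^2 + m*(-7*y - 33) + 5*y + 20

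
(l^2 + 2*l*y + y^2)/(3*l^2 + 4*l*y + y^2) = (l + y)/(3*l + y)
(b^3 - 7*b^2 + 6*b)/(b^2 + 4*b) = (b^2 - 7*b + 6)/(b + 4)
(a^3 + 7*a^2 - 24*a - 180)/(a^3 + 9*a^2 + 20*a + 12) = (a^2 + a - 30)/(a^2 + 3*a + 2)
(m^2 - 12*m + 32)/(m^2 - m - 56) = (m - 4)/(m + 7)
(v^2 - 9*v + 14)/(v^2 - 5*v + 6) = (v - 7)/(v - 3)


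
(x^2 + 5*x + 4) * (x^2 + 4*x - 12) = x^4 + 9*x^3 + 12*x^2 - 44*x - 48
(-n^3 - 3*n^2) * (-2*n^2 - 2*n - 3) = 2*n^5 + 8*n^4 + 9*n^3 + 9*n^2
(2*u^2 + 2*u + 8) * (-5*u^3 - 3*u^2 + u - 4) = -10*u^5 - 16*u^4 - 44*u^3 - 30*u^2 - 32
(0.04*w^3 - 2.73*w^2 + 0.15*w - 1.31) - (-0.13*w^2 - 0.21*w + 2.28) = 0.04*w^3 - 2.6*w^2 + 0.36*w - 3.59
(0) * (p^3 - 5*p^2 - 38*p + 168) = 0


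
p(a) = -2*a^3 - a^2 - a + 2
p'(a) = -6*a^2 - 2*a - 1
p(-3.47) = 76.99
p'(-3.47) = -66.31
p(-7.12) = 680.31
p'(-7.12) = -290.93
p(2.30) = -29.92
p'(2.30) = -37.34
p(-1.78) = 11.89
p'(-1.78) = -16.45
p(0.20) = 1.74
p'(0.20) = -1.64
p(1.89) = -16.96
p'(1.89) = -26.21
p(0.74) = -0.10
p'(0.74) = -5.77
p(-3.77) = 98.72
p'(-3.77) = -78.74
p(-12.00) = 3326.00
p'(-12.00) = -841.00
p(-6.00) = 404.00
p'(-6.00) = -205.00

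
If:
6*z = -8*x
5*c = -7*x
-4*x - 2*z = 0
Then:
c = 0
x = 0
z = 0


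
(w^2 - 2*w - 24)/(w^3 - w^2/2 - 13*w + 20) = 2*(w - 6)/(2*w^2 - 9*w + 10)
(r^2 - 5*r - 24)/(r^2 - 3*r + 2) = (r^2 - 5*r - 24)/(r^2 - 3*r + 2)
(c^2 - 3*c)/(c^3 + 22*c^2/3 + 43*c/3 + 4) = 3*c*(c - 3)/(3*c^3 + 22*c^2 + 43*c + 12)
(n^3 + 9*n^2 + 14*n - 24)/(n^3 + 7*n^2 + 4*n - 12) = (n + 4)/(n + 2)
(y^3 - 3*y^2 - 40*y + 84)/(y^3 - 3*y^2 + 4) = (y^2 - y - 42)/(y^2 - y - 2)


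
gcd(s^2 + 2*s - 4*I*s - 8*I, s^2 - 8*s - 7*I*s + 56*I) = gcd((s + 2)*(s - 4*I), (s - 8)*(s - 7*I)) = 1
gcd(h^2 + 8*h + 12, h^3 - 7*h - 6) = h + 2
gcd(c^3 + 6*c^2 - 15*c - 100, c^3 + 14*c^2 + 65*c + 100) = c^2 + 10*c + 25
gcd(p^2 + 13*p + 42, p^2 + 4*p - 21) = p + 7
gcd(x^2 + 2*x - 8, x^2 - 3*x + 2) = x - 2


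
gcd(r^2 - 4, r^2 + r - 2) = r + 2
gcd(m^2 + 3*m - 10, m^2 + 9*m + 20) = m + 5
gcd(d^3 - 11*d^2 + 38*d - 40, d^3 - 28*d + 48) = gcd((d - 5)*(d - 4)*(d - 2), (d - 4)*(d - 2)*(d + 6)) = d^2 - 6*d + 8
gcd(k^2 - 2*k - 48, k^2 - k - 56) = k - 8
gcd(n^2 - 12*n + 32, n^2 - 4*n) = n - 4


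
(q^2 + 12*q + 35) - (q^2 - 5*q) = 17*q + 35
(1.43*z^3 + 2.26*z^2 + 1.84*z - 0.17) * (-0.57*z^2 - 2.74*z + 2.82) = -0.8151*z^5 - 5.2064*z^4 - 3.2086*z^3 + 1.4285*z^2 + 5.6546*z - 0.4794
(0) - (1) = -1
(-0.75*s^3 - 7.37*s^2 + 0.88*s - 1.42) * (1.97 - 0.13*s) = 0.0975*s^4 - 0.5194*s^3 - 14.6333*s^2 + 1.9182*s - 2.7974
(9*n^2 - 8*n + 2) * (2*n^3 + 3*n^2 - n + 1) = 18*n^5 + 11*n^4 - 29*n^3 + 23*n^2 - 10*n + 2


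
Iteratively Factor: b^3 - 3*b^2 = (b)*(b^2 - 3*b) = b*(b - 3)*(b)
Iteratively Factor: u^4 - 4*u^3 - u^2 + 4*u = (u - 4)*(u^3 - u) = (u - 4)*(u - 1)*(u^2 + u) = (u - 4)*(u - 1)*(u + 1)*(u)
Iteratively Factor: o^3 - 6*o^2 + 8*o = (o - 4)*(o^2 - 2*o) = o*(o - 4)*(o - 2)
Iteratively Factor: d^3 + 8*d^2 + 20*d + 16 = (d + 2)*(d^2 + 6*d + 8) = (d + 2)*(d + 4)*(d + 2)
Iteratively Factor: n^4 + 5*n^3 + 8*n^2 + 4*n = (n + 1)*(n^3 + 4*n^2 + 4*n) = (n + 1)*(n + 2)*(n^2 + 2*n) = n*(n + 1)*(n + 2)*(n + 2)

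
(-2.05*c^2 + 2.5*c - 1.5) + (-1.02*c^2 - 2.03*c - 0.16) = -3.07*c^2 + 0.47*c - 1.66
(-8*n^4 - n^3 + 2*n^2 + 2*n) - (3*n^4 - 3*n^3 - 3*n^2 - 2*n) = -11*n^4 + 2*n^3 + 5*n^2 + 4*n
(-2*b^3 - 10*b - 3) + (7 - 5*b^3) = -7*b^3 - 10*b + 4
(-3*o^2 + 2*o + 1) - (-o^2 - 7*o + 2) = -2*o^2 + 9*o - 1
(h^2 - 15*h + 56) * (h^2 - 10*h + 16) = h^4 - 25*h^3 + 222*h^2 - 800*h + 896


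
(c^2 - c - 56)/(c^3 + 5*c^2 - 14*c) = (c - 8)/(c*(c - 2))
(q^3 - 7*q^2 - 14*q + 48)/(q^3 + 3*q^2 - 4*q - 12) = (q - 8)/(q + 2)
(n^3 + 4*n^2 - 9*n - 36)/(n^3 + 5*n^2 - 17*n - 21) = (n^2 + 7*n + 12)/(n^2 + 8*n + 7)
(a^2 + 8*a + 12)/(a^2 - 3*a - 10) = (a + 6)/(a - 5)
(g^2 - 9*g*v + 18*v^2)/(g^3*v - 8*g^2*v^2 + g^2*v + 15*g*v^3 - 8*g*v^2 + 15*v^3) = (-g + 6*v)/(v*(-g^2 + 5*g*v - g + 5*v))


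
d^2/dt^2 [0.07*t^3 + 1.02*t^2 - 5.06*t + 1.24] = 0.42*t + 2.04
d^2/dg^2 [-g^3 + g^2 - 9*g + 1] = 2 - 6*g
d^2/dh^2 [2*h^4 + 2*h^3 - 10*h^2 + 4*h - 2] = 24*h^2 + 12*h - 20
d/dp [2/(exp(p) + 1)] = -1/(2*cosh(p/2)^2)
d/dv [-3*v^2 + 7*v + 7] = 7 - 6*v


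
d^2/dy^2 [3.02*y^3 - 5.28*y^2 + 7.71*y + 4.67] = 18.12*y - 10.56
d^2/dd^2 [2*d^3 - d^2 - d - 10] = 12*d - 2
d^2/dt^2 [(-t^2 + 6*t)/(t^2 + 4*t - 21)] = 2*(10*t^3 - 63*t^2 + 378*t + 63)/(t^6 + 12*t^5 - 15*t^4 - 440*t^3 + 315*t^2 + 5292*t - 9261)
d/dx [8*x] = 8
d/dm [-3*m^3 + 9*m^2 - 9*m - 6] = -9*m^2 + 18*m - 9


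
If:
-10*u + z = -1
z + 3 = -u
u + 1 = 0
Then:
No Solution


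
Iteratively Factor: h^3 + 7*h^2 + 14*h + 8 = (h + 1)*(h^2 + 6*h + 8) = (h + 1)*(h + 2)*(h + 4)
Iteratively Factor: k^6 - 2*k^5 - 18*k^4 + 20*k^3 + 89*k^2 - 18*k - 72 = (k - 1)*(k^5 - k^4 - 19*k^3 + k^2 + 90*k + 72) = (k - 1)*(k + 1)*(k^4 - 2*k^3 - 17*k^2 + 18*k + 72) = (k - 1)*(k + 1)*(k + 2)*(k^3 - 4*k^2 - 9*k + 36) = (k - 4)*(k - 1)*(k + 1)*(k + 2)*(k^2 - 9) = (k - 4)*(k - 1)*(k + 1)*(k + 2)*(k + 3)*(k - 3)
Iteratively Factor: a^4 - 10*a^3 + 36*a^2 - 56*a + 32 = (a - 2)*(a^3 - 8*a^2 + 20*a - 16) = (a - 2)^2*(a^2 - 6*a + 8) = (a - 4)*(a - 2)^2*(a - 2)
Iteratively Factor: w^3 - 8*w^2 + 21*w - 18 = (w - 3)*(w^2 - 5*w + 6) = (w - 3)*(w - 2)*(w - 3)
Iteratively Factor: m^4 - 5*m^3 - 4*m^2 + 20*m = (m - 2)*(m^3 - 3*m^2 - 10*m) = (m - 5)*(m - 2)*(m^2 + 2*m) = m*(m - 5)*(m - 2)*(m + 2)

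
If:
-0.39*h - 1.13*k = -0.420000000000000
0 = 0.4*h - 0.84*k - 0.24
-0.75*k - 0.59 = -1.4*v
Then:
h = 0.80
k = 0.10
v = 0.47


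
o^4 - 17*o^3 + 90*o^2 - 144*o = o*(o - 8)*(o - 6)*(o - 3)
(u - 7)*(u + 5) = u^2 - 2*u - 35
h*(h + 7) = h^2 + 7*h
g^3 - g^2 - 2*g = g*(g - 2)*(g + 1)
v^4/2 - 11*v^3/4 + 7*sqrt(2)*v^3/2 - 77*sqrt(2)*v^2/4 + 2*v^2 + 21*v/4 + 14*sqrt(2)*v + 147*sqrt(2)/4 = (v/2 + 1/2)*(v - 7/2)*(v - 3)*(v + 7*sqrt(2))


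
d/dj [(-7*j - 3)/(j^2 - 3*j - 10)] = (7*j^2 + 6*j + 61)/(j^4 - 6*j^3 - 11*j^2 + 60*j + 100)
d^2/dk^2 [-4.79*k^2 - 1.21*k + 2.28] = -9.58000000000000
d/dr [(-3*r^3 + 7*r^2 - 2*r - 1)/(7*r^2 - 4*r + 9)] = (-21*r^4 + 24*r^3 - 95*r^2 + 140*r - 22)/(49*r^4 - 56*r^3 + 142*r^2 - 72*r + 81)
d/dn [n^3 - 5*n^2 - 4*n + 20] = 3*n^2 - 10*n - 4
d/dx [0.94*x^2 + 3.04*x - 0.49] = 1.88*x + 3.04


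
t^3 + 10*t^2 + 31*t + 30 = (t + 2)*(t + 3)*(t + 5)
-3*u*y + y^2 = y*(-3*u + y)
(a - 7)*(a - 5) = a^2 - 12*a + 35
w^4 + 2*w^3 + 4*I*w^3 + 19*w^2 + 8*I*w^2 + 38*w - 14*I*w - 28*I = (w + 2)*(w - 2*I)*(w - I)*(w + 7*I)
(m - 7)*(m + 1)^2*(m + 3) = m^4 - 2*m^3 - 28*m^2 - 46*m - 21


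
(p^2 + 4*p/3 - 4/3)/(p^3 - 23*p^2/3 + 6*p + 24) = (3*p^2 + 4*p - 4)/(3*p^3 - 23*p^2 + 18*p + 72)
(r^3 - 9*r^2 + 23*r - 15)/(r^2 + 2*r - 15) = (r^2 - 6*r + 5)/(r + 5)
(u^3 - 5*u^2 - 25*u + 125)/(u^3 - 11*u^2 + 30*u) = (u^2 - 25)/(u*(u - 6))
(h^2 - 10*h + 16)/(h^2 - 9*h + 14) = (h - 8)/(h - 7)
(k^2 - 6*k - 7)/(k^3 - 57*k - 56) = (k - 7)/(k^2 - k - 56)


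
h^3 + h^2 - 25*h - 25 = (h - 5)*(h + 1)*(h + 5)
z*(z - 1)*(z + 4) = z^3 + 3*z^2 - 4*z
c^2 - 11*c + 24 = (c - 8)*(c - 3)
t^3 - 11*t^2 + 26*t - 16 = (t - 8)*(t - 2)*(t - 1)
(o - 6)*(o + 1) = o^2 - 5*o - 6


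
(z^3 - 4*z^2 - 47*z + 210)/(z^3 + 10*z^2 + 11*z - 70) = (z^2 - 11*z + 30)/(z^2 + 3*z - 10)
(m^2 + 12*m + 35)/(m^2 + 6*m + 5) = (m + 7)/(m + 1)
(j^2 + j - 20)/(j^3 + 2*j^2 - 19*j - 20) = 1/(j + 1)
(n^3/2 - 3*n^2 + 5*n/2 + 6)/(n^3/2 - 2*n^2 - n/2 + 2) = (n - 3)/(n - 1)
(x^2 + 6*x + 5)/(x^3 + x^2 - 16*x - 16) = (x + 5)/(x^2 - 16)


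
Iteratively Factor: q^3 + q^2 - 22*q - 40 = (q + 4)*(q^2 - 3*q - 10) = (q - 5)*(q + 4)*(q + 2)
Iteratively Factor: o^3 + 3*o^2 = (o)*(o^2 + 3*o) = o*(o + 3)*(o)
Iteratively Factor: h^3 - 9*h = (h + 3)*(h^2 - 3*h) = (h - 3)*(h + 3)*(h)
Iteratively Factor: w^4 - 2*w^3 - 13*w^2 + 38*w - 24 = (w - 3)*(w^3 + w^2 - 10*w + 8) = (w - 3)*(w + 4)*(w^2 - 3*w + 2) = (w - 3)*(w - 2)*(w + 4)*(w - 1)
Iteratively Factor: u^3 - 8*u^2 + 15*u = (u - 3)*(u^2 - 5*u) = u*(u - 3)*(u - 5)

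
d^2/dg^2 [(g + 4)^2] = 2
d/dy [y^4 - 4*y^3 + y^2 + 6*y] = 4*y^3 - 12*y^2 + 2*y + 6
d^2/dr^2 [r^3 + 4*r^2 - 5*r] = 6*r + 8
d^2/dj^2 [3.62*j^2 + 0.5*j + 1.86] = 7.24000000000000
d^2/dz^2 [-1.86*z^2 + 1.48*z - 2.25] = -3.72000000000000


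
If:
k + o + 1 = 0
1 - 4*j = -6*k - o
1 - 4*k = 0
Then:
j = 5/16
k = 1/4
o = -5/4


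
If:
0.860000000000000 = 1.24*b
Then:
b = 0.69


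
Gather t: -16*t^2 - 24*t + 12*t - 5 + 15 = -16*t^2 - 12*t + 10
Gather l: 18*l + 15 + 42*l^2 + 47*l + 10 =42*l^2 + 65*l + 25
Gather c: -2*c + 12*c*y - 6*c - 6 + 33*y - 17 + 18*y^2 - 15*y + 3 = c*(12*y - 8) + 18*y^2 + 18*y - 20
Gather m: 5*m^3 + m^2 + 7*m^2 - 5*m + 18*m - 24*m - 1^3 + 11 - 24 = 5*m^3 + 8*m^2 - 11*m - 14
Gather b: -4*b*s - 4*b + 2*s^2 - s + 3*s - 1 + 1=b*(-4*s - 4) + 2*s^2 + 2*s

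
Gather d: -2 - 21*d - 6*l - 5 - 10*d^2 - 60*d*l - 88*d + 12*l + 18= -10*d^2 + d*(-60*l - 109) + 6*l + 11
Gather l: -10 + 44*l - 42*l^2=-42*l^2 + 44*l - 10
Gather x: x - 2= x - 2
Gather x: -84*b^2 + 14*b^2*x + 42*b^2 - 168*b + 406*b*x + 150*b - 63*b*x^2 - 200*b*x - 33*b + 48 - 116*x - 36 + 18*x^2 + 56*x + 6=-42*b^2 - 51*b + x^2*(18 - 63*b) + x*(14*b^2 + 206*b - 60) + 18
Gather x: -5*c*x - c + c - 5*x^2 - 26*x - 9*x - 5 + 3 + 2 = -5*x^2 + x*(-5*c - 35)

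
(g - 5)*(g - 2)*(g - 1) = g^3 - 8*g^2 + 17*g - 10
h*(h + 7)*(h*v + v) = h^3*v + 8*h^2*v + 7*h*v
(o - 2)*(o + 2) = o^2 - 4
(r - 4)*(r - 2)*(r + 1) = r^3 - 5*r^2 + 2*r + 8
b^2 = b^2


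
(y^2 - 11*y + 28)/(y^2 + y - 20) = (y - 7)/(y + 5)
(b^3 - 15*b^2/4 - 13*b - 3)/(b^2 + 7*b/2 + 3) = (4*b^2 - 23*b - 6)/(2*(2*b + 3))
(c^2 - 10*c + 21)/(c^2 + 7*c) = (c^2 - 10*c + 21)/(c*(c + 7))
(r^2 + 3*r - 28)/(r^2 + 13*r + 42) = (r - 4)/(r + 6)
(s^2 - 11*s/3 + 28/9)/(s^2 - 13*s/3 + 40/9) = (9*s^2 - 33*s + 28)/(9*s^2 - 39*s + 40)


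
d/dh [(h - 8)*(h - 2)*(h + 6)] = 3*h^2 - 8*h - 44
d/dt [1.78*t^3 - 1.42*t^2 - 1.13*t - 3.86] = 5.34*t^2 - 2.84*t - 1.13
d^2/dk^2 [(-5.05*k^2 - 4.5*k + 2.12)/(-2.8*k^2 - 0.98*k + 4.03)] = (42.8456*k^3 + 242.1804*k^2 + 269.76432*k + 147.661434)/(21.952*k^6 + 23.0496*k^5 - 86.71824*k^4 - 65.408728*k^3 + 124.812324*k^2 + 47.748246*k - 65.450827)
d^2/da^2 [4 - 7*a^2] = -14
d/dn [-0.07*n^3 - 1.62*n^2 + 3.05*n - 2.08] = -0.21*n^2 - 3.24*n + 3.05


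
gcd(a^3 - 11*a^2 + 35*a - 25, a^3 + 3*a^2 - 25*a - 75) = a - 5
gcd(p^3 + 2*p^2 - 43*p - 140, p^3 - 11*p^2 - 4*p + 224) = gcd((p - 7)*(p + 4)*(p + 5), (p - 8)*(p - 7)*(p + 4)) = p^2 - 3*p - 28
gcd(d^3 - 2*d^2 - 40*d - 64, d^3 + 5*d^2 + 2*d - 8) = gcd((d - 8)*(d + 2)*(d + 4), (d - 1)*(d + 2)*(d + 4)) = d^2 + 6*d + 8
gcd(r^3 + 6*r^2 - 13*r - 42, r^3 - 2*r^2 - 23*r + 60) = r - 3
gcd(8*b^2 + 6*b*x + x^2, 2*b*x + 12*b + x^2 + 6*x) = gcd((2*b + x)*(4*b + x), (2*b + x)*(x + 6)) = 2*b + x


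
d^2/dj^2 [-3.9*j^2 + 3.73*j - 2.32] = -7.80000000000000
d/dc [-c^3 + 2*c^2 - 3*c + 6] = -3*c^2 + 4*c - 3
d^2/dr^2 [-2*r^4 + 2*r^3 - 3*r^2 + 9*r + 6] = -24*r^2 + 12*r - 6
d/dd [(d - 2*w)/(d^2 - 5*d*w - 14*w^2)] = (d^2 - 5*d*w - 14*w^2 - (d - 2*w)*(2*d - 5*w))/(-d^2 + 5*d*w + 14*w^2)^2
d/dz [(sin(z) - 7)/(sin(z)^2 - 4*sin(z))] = (-cos(z) + 14/tan(z) - 28*cos(z)/sin(z)^2)/(sin(z) - 4)^2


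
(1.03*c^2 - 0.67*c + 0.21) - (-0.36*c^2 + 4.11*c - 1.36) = 1.39*c^2 - 4.78*c + 1.57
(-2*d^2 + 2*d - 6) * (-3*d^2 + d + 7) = 6*d^4 - 8*d^3 + 6*d^2 + 8*d - 42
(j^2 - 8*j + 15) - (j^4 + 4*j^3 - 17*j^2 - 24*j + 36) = -j^4 - 4*j^3 + 18*j^2 + 16*j - 21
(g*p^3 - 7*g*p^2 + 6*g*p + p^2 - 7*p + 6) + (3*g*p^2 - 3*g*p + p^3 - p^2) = g*p^3 - 4*g*p^2 + 3*g*p + p^3 - 7*p + 6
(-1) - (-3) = 2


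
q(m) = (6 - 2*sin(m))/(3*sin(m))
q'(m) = -(6 - 2*sin(m))*cos(m)/(3*sin(m)^2) - 2*cos(m)/(3*sin(m))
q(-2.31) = -3.37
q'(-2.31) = 2.47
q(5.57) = -3.72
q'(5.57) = -3.53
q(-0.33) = -6.84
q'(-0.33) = -18.02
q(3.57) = -5.48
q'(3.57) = 10.54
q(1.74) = 1.36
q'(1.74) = 0.35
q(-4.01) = 1.95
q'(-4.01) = 2.22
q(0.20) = 9.40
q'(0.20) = -49.66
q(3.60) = -5.19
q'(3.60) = 9.16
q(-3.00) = -14.84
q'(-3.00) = 99.42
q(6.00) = -7.82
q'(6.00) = -24.60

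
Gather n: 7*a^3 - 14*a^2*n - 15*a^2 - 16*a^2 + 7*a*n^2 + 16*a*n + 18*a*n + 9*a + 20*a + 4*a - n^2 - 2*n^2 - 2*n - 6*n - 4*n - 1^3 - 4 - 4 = 7*a^3 - 31*a^2 + 33*a + n^2*(7*a - 3) + n*(-14*a^2 + 34*a - 12) - 9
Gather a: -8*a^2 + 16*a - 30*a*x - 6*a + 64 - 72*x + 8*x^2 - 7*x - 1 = -8*a^2 + a*(10 - 30*x) + 8*x^2 - 79*x + 63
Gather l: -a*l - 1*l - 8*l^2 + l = -a*l - 8*l^2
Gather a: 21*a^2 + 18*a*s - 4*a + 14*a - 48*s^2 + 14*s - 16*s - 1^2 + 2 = 21*a^2 + a*(18*s + 10) - 48*s^2 - 2*s + 1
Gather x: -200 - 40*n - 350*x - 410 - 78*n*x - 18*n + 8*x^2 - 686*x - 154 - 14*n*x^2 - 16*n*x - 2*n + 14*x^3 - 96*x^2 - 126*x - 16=-60*n + 14*x^3 + x^2*(-14*n - 88) + x*(-94*n - 1162) - 780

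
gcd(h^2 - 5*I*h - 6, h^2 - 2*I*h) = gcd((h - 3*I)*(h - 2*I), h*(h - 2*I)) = h - 2*I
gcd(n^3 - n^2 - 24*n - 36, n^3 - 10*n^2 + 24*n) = n - 6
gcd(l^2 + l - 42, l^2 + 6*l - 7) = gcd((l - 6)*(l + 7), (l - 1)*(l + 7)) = l + 7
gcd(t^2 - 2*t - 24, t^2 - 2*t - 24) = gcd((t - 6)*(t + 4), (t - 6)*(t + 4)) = t^2 - 2*t - 24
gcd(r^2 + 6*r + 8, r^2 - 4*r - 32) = r + 4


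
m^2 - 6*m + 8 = (m - 4)*(m - 2)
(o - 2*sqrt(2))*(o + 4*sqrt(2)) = o^2 + 2*sqrt(2)*o - 16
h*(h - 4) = h^2 - 4*h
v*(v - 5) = v^2 - 5*v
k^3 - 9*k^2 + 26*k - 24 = (k - 4)*(k - 3)*(k - 2)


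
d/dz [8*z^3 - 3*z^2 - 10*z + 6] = 24*z^2 - 6*z - 10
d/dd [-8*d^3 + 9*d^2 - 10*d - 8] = -24*d^2 + 18*d - 10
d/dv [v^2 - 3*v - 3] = 2*v - 3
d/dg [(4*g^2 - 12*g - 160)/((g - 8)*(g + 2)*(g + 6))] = 4*(-g^2 - 10*g - 28)/(g^4 + 16*g^3 + 88*g^2 + 192*g + 144)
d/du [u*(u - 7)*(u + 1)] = 3*u^2 - 12*u - 7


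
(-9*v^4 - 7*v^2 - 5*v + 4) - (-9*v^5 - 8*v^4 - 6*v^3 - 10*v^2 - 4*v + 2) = 9*v^5 - v^4 + 6*v^3 + 3*v^2 - v + 2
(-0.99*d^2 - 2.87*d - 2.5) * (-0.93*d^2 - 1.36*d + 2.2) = 0.9207*d^4 + 4.0155*d^3 + 4.0502*d^2 - 2.914*d - 5.5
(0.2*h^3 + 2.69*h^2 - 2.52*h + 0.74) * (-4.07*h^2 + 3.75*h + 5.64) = -0.814*h^5 - 10.1983*h^4 + 21.4719*h^3 + 2.7098*h^2 - 11.4378*h + 4.1736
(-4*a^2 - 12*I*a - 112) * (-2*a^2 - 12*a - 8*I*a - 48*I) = 8*a^4 + 48*a^3 + 56*I*a^3 + 128*a^2 + 336*I*a^2 + 768*a + 896*I*a + 5376*I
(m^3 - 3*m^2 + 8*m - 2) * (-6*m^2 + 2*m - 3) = -6*m^5 + 20*m^4 - 57*m^3 + 37*m^2 - 28*m + 6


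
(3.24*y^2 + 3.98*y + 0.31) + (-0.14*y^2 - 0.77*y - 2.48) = 3.1*y^2 + 3.21*y - 2.17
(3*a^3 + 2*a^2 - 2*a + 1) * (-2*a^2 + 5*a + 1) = -6*a^5 + 11*a^4 + 17*a^3 - 10*a^2 + 3*a + 1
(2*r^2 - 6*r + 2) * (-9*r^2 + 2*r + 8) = -18*r^4 + 58*r^3 - 14*r^2 - 44*r + 16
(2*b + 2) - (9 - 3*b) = 5*b - 7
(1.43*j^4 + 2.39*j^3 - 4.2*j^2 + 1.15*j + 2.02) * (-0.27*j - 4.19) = -0.3861*j^5 - 6.637*j^4 - 8.8801*j^3 + 17.2875*j^2 - 5.3639*j - 8.4638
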